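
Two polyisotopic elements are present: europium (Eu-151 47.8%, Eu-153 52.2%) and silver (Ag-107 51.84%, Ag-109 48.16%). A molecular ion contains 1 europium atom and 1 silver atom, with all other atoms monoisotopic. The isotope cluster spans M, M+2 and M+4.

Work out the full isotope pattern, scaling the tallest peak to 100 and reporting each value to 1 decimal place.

Europium pattern (n=1): 0.4780 : 0.5220
Silver pattern (n=1): 0.5184 : 0.4816
Convolve the two distributions (both contribute in 2-u steps):
  M: 0.4780×0.5184 = 0.247795
  M+2: 0.4780×0.4816 + 0.5220×0.5184 = 0.500810
  M+4: 0.5220×0.4816 = 0.251395
Scale to base peak (0.500810) = 100: 49.5 : 100.0 : 50.2

49.5 : 100.0 : 50.2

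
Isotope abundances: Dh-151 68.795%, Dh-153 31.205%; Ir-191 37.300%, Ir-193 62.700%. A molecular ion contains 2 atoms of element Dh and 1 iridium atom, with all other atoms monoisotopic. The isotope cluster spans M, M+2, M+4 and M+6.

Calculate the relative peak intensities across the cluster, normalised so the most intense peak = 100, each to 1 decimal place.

Element Dh pattern (n=2): 0.4732752 : 0.42934959 : 0.0973752
Iridium pattern (n=1): 0.3730 : 0.6270
Convolve the two distributions (both contribute in 2-u steps):
  M: 0.4732752×0.3730 = 0.176532
  M+2: 0.4732752×0.6270 + 0.42934959×0.3730 = 0.456891
  M+4: 0.42934959×0.6270 + 0.0973752×0.3730 = 0.305523
  M+6: 0.0973752×0.6270 = 0.061054
Scale to base peak (0.456891) = 100: 38.6 : 100.0 : 66.9 : 13.4

38.6 : 100.0 : 66.9 : 13.4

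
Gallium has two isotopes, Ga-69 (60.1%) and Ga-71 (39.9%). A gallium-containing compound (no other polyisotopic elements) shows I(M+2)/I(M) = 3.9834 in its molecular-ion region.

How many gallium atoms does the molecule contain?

6

With n Ga atoms, P(M+2)/P(M) = C(n,1)·p^(n−1)q / p^n = n·q/p = n · 0.399/0.601.
n = 3.9834 × 0.601/0.399 = 6.00 ≈ 6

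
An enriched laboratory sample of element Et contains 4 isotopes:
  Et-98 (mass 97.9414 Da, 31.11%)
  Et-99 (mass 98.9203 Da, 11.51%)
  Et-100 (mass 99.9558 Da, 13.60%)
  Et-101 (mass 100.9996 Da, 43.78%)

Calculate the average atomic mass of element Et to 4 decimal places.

99.6669 Da

Average mass = Σ (abundance × isotope mass) = 0.3111 × 97.9414 + 0.1151 × 98.9203 + 0.1360 × 99.9558 + 0.4378 × 100.9996
= 30.46957 + 11.38573 + 13.59399 + 44.21762 = 99.66691 Da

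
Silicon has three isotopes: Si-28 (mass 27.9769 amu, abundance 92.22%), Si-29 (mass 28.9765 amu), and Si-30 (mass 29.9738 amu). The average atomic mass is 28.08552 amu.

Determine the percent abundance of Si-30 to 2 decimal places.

3.09%

The remaining 7.78% is split between Si-29 (fraction x) and Si-30 (fraction 0.0778 − x).
Substituting: 28.9765x + 29.9738(0.0778 − x) = 2.28522282
(28.9765 − 29.9738)x = -0.04673882  ⇒  x = 0.04687, y = 0.03093
Si-29: 4.69%, Si-30: 3.09%.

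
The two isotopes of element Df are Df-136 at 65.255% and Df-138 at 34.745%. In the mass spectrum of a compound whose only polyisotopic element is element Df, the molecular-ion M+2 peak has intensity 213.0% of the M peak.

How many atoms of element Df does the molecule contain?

4

For n independent Df atoms, I(M+2)/I(M) = n · (abundance Df-138) / (abundance Df-136) = n · 0.34745/0.65255.
n = 2.130 × 0.65255/0.34745 = 4.00 ≈ 4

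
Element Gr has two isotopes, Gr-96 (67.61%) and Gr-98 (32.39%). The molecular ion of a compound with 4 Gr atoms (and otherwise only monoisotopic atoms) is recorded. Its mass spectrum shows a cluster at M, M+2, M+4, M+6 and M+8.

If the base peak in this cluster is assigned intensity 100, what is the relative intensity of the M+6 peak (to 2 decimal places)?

(0.6761 + 0.3239)^4 gives M 0.2090, M+2 0.4004, M+4 0.2877, M+6 0.0919, M+8 0.0110; the largest is M+2.
P(M+2) = C(4,1) × 0.6761^3 × 0.3239^1 = 4 × 0.30905289 × 0.3239 = 0.400409 (base)
P(M+6) = C(4,3) × 0.6761^1 × 0.3239^3 = 4 × 0.6761 × 0.03398074 = 0.091898
Relative intensity = 0.091898 / 0.400409 × 100 = 22.95

22.95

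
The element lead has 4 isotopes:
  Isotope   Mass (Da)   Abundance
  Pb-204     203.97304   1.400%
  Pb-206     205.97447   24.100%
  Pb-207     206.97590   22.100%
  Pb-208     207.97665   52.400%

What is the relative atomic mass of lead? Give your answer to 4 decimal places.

Weight each isotope mass by its fractional abundance: 0.01400 × 203.97304 + 0.24100 × 205.97447 + 0.22100 × 206.97590 + 0.52400 × 207.97665
= 2.855623 + 49.639847 + 45.741674 + 108.979765 = 207.216909 Da

207.2169 Da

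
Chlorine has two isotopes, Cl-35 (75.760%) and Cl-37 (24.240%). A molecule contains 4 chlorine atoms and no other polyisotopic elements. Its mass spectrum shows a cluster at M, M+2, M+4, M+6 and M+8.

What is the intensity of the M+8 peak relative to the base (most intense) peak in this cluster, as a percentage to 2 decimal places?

0.82%

Binomial terms of (0.75760 + 0.24240)^4: M 0.3294, M+2 0.4216, M+4 0.2023, M+6 0.0432, M+8 0.0035 → M+2 is the base peak.
P(M+2) = C(4,1) × 0.75760^3 × 0.24240^1 = 4 × 0.4348304 × 0.2424 = 0.421612 (base)
P(M+8) = C(4,4) × 0.75760^0 × 0.24240^4 = 1 × 1.0000 × 0.00345247 = 0.003452
Relative intensity = 0.003452 / 0.421612 × 100 = 0.82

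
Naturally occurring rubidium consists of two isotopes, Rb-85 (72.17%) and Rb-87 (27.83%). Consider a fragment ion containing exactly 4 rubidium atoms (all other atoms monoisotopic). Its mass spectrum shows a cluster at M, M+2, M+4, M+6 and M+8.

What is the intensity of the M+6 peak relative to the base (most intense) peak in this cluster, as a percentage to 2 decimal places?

14.87%

(0.7217 + 0.2783)^4 gives M 0.2713, M+2 0.4184, M+4 0.2420, M+6 0.0622, M+8 0.0060; the largest is M+2.
P(M+2) = C(4,1) × 0.7217^3 × 0.2783^1 = 4 × 0.37589809 × 0.2783 = 0.418450 (base)
P(M+6) = C(4,3) × 0.7217^1 × 0.2783^3 = 4 × 0.7217 × 0.02155458 = 0.062224
Relative intensity = 0.062224 / 0.418450 × 100 = 14.87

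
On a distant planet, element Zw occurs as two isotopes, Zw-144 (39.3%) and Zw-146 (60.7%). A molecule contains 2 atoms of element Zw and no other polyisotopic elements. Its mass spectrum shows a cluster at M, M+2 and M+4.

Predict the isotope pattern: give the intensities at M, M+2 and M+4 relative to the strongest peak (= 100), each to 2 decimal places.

32.37 : 100.00 : 77.23

The 2 Zw atoms are independent, so intensities follow the terms of (0.393 + 0.607)^2.
P(M) = 0.393^2 = 0.154449
P(M+2) = 2 × 0.393^1 × 0.607^1 = 0.477102
P(M+4) = 0.607^2 = 0.368449
The M+2 peak is largest (0.477102); scaling to 100 gives 32.37 : 100.00 : 77.23.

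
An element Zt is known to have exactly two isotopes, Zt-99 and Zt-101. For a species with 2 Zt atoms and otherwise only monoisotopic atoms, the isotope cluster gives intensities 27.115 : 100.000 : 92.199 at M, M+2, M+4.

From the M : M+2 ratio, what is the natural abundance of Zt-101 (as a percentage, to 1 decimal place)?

Let p = fractional abundance of Zt-99. I(M+2)/I(M) = [C(2,1)·p^1·(1−p)] / p^2 = 2·(1−p)/p = 100.000/27.115 = 3.6880
(1−p)/p = 3.6880/2 = 1.8440  ⇒  p = 1/(1 + 1.8440) = 0.3516
Zt-99: 35.2%, Zt-101: 64.8%.

64.8%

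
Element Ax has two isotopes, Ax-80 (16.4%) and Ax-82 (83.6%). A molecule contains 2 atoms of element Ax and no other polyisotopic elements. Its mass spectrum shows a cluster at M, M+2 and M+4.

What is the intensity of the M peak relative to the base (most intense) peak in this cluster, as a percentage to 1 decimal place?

Binomial terms of (0.164 + 0.836)^2: M 0.0269, M+2 0.2742, M+4 0.6989 → M+4 is the base peak.
P(M+4) = C(2,2) × 0.164^0 × 0.836^2 = 1 × 1.0000 × 0.698896 = 0.698896 (base)
P(M) = C(2,0) × 0.164^2 × 0.836^0 = 1 × 0.026896 × 1.0000 = 0.026896
Relative intensity = 0.026896 / 0.698896 × 100 = 3.8

3.8%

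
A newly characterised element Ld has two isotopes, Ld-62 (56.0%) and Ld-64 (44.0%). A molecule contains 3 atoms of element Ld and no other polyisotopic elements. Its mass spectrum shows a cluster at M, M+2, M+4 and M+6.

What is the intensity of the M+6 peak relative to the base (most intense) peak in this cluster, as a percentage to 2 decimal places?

20.58%

Term probabilities: M 0.1756, M+2 0.4140, M+4 0.3252, M+6 0.0852. Base peak = M+2.
P(M+2) = C(3,1) × 0.560^2 × 0.440^1 = 3 × 0.3136 × 0.4400 = 0.413952 (base)
P(M+6) = C(3,3) × 0.560^0 × 0.440^3 = 1 × 1.0000 × 0.085184 = 0.085184
Relative intensity = 0.085184 / 0.413952 × 100 = 20.58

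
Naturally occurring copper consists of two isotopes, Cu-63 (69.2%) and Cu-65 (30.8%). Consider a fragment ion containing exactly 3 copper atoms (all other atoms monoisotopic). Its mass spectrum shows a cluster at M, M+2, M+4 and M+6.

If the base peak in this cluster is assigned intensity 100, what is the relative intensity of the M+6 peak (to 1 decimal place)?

6.6

(0.692 + 0.308)^3 gives M 0.3314, M+2 0.4425, M+4 0.1969, M+6 0.0292; the largest is M+2.
P(M+2) = C(3,1) × 0.692^2 × 0.308^1 = 3 × 0.478864 × 0.3080 = 0.442470 (base)
P(M+6) = C(3,3) × 0.692^0 × 0.308^3 = 1 × 1.0000 × 0.02921811 = 0.029218
Relative intensity = 0.029218 / 0.442470 × 100 = 6.6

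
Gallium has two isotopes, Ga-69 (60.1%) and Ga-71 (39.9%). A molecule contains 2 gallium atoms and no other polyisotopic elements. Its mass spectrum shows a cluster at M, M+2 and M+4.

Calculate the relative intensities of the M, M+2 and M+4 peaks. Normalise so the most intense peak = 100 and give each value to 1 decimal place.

Expanding (0.601 + 0.399)^2:
P(M) = 0.601^2 = 0.361201
P(M+2) = 2 × 0.601^1 × 0.399^1 = 0.479598
P(M+4) = 0.399^2 = 0.159201
The M+2 peak is largest (0.479598); scaling to 100 gives 75.3 : 100.0 : 33.2.

75.3 : 100.0 : 33.2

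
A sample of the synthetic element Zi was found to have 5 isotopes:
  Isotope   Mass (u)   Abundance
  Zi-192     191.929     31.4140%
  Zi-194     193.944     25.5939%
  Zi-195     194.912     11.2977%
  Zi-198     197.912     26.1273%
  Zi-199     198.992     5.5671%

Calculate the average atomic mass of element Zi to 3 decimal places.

The abundance-weighted mean is 0.314140 × 191.929 + 0.255939 × 193.944 + 0.112977 × 194.912 + 0.261273 × 197.912 + 0.055671 × 198.992
= 60.2926 + 49.6378 + 22.0206 + 51.7091 + 11.0781 = 194.7382 u

194.738 u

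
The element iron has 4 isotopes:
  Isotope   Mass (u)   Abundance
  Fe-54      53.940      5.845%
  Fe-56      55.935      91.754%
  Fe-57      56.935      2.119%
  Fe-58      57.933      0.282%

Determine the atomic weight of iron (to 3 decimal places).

55.845 u

Ar = Σ fᵢ·mᵢ = 0.05845 × 53.940 + 0.91754 × 55.935 + 0.02119 × 56.935 + 0.00282 × 57.933
= 3.1528 + 51.3226 + 1.2065 + 0.1634 = 55.8453 u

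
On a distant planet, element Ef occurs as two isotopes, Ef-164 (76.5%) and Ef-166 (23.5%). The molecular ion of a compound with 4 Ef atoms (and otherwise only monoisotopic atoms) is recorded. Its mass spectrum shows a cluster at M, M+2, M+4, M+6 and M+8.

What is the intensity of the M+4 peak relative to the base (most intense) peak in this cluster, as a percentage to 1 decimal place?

46.1%

Binomial terms of (0.765 + 0.235)^4: M 0.3425, M+2 0.4208, M+4 0.1939, M+6 0.0397, M+8 0.0030 → M+2 is the base peak.
P(M+2) = C(4,1) × 0.765^3 × 0.235^1 = 4 × 0.44769713 × 0.2350 = 0.420835 (base)
P(M+4) = C(4,2) × 0.765^2 × 0.235^2 = 6 × 0.585225 × 0.055225 = 0.193914
Relative intensity = 0.193914 / 0.420835 × 100 = 46.1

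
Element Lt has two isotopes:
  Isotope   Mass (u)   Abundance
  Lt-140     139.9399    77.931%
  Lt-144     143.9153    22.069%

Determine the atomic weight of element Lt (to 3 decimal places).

Weight each isotope mass by its fractional abundance: 0.77931 × 139.9399 + 0.22069 × 143.9153
= 109.05656 + 31.76067 = 140.81723 u

140.817 u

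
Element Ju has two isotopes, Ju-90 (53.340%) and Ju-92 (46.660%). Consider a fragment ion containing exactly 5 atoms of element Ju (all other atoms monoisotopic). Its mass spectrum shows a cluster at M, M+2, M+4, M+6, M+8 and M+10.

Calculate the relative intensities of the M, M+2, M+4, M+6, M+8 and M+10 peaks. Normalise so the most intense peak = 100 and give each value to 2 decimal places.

Expanding (0.53340 + 0.46660)^5:
P(M) = 0.53340^5 = 0.043178
P(M+2) = 5 × 0.53340^4 × 0.46660^1 = 0.188854
P(M+4) = 10 × 0.53340^3 × 0.46660^2 = 0.330406
P(M+6) = 10 × 0.53340^2 × 0.46660^3 = 0.289028
P(M+8) = 5 × 0.53340^1 × 0.46660^4 = 0.126416
P(M+10) = 0.46660^5 = 0.022117
The M+4 peak is largest (0.330406); scaling to 100 gives 13.07 : 57.16 : 100.00 : 87.48 : 38.26 : 6.69.

13.07 : 57.16 : 100.00 : 87.48 : 38.26 : 6.69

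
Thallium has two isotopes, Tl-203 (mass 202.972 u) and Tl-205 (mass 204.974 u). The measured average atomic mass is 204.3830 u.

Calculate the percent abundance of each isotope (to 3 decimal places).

With x = fraction of Tl-203 (so Tl-205 is 1 − x):
202.972·x + 204.974·(1 − x) = 204.3830
(202.972 − 204.974)·x = 204.3830 − 204.974
x = -0.5910 / -2.002 = 0.29520 → 29.520% Tl-203, 70.480% Tl-205.

Tl-203: 29.520%, Tl-205: 70.480%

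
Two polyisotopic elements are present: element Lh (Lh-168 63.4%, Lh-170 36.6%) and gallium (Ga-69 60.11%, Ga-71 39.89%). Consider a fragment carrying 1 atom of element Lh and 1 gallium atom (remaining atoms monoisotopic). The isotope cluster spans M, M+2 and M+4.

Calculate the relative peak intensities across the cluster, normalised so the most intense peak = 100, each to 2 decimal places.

Element Lh pattern (n=1): 0.6340 : 0.3660
Gallium pattern (n=1): 0.6011 : 0.3989
Convolve the two distributions (both contribute in 2-u steps):
  M: 0.6340×0.6011 = 0.381097
  M+2: 0.6340×0.3989 + 0.3660×0.6011 = 0.472905
  M+4: 0.3660×0.3989 = 0.145997
Scale to base peak (0.472905) = 100: 80.59 : 100.00 : 30.87

80.59 : 100.00 : 30.87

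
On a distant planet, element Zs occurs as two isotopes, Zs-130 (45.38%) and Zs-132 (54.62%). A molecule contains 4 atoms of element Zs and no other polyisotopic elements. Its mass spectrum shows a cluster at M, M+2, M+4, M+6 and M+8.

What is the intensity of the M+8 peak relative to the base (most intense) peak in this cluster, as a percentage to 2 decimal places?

(0.4538 + 0.5462)^4 gives M 0.0424, M+2 0.2042, M+4 0.3686, M+6 0.2958, M+8 0.0890; the largest is M+4.
P(M+4) = C(4,2) × 0.4538^2 × 0.5462^2 = 6 × 0.20593444 × 0.29833444 = 0.368624 (base)
P(M+8) = C(4,4) × 0.4538^0 × 0.5462^4 = 1 × 1.0000 × 0.08900344 = 0.089003
Relative intensity = 0.089003 / 0.368624 × 100 = 24.14

24.14%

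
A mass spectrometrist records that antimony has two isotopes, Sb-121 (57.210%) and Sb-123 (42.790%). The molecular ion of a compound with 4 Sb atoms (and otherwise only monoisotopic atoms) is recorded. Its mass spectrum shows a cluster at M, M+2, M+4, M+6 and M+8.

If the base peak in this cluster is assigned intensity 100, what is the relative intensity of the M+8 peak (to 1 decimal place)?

9.3

Binomial terms of (0.57210 + 0.42790)^4: M 0.1071, M+2 0.3205, M+4 0.3596, M+6 0.1793, M+8 0.0335 → M+4 is the base peak.
P(M+4) = C(4,2) × 0.57210^2 × 0.42790^2 = 6 × 0.32729841 × 0.18309841 = 0.359567 (base)
P(M+8) = C(4,4) × 0.57210^0 × 0.42790^4 = 1 × 1.0000 × 0.03352503 = 0.033525
Relative intensity = 0.033525 / 0.359567 × 100 = 9.3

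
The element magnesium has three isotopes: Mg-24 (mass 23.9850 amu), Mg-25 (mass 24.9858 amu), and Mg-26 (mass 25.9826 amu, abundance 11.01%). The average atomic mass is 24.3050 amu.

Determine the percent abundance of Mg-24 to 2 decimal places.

Let x and y be the fractions of Mg-24 and Mg-25. Then x + y = 1 − 0.1101 = 0.8899 and 23.9850x + 24.9858y = 24.3050 − 0.1101×25.9826 = 21.44431574.
Substituting: 23.9850x + 24.9858(0.8899 − x) = 21.44431574
(23.9850 − 24.9858)x = -0.79054768  ⇒  x = 0.78992, y = 0.09998
Mg-24: 78.99%, Mg-25: 10.00%.

78.99%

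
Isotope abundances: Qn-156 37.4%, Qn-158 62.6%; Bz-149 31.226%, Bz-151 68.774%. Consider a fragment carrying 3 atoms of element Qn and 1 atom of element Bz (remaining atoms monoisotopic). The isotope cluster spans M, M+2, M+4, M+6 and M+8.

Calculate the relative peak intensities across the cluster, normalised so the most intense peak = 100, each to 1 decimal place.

4.3 : 31.1 : 83.9 : 100.0 : 44.5

Element Qn pattern (n=3): 0.05231362 : 0.26268713 : 0.43968487 : 0.24531438
Element Bz pattern (n=1): 0.31226 : 0.68774
Convolve the two distributions (both contribute in 2-u steps):
  M: 0.05231362×0.31226 = 0.016335
  M+2: 0.05231362×0.68774 + 0.26268713×0.31226 = 0.118005
  M+4: 0.26268713×0.68774 + 0.43968487×0.31226 = 0.317956
  M+6: 0.43968487×0.68774 + 0.24531438×0.31226 = 0.378991
  M+8: 0.24531438×0.68774 = 0.168713
Scale to base peak (0.378991) = 100: 4.3 : 31.1 : 83.9 : 100.0 : 44.5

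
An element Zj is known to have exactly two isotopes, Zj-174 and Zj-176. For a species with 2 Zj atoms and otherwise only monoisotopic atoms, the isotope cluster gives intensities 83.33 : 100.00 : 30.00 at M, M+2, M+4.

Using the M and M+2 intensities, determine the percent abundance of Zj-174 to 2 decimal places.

62.50%

Let p = fractional abundance of Zj-174. I(M+2)/I(M) = [C(2,1)·p^1·(1−p)] / p^2 = 2·(1−p)/p = 100.00/83.33 = 1.2000
(1−p)/p = 1.2000/2 = 0.6000  ⇒  p = 1/(1 + 0.6000) = 0.6250
Zj-174: 62.50%, Zj-176: 37.50%.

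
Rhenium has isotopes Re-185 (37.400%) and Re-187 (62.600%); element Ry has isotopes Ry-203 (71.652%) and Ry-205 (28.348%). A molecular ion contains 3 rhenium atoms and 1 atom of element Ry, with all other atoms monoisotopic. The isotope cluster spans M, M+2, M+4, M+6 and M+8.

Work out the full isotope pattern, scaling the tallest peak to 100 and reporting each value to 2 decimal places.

9.62 : 52.13 : 100.00 : 77.13 : 17.85

Rhenium pattern (n=3): 0.05231362 : 0.26268713 : 0.43968487 : 0.24531438
Element Ry pattern (n=1): 0.71652 : 0.28348
Convolve the two distributions (both contribute in 2-u steps):
  M: 0.05231362×0.71652 = 0.037484
  M+2: 0.05231362×0.28348 + 0.26268713×0.71652 = 0.203050
  M+4: 0.26268713×0.28348 + 0.43968487×0.71652 = 0.389510
  M+6: 0.43968487×0.28348 + 0.24531438×0.71652 = 0.300415
  M+8: 0.24531438×0.28348 = 0.069542
Scale to base peak (0.389510) = 100: 9.62 : 52.13 : 100.00 : 77.13 : 17.85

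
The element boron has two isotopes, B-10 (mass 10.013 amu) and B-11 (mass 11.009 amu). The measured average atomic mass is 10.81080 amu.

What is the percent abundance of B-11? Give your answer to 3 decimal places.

80.100%

Writing the weighted mean with unknown fraction x of B-10:
10.013·x + 11.009·(1 − x) = 10.81080
(10.013 − 11.009)·x = 10.81080 − 11.009
x = -0.19820 / -0.996 = 0.19900 → 19.900% B-10, 80.100% B-11.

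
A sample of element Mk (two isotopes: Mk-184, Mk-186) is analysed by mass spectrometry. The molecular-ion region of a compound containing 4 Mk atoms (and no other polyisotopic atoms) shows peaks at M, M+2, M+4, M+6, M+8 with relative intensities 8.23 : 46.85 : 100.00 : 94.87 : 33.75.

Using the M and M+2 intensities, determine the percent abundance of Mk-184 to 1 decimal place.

41.3%

Write p for the Mk-184 fraction. I(M+2)/I(M) = [C(4,1)·p^3·(1−p)] / p^4 = 4·(1−p)/p = 46.85/8.23 = 5.6926
(1−p)/p = 5.6926/4 = 1.4231  ⇒  p = 1/(1 + 1.4231) = 0.4127
Mk-184: 41.3%, Mk-186: 58.7%.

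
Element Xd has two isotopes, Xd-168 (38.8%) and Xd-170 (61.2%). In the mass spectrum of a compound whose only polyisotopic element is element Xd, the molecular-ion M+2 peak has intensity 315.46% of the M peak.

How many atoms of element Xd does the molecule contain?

For n independent Xd atoms, I(M+2)/I(M) = n · (abundance Xd-170) / (abundance Xd-168) = n · 0.612/0.388.
n = 3.1546 × 0.388/0.612 = 2.00 ≈ 2

2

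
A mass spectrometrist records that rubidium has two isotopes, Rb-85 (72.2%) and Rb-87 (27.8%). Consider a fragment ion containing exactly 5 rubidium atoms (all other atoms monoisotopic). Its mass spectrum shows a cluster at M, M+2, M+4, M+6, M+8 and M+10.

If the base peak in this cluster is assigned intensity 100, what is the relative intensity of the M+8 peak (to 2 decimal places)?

5.71

Binomial terms of (0.722 + 0.278)^5: M 0.1962, M+2 0.3777, M+4 0.2909, M+6 0.1120, M+8 0.0216, M+10 0.0017 → M+2 is the base peak.
P(M+2) = C(5,1) × 0.722^4 × 0.278^1 = 5 × 0.27173701 × 0.2780 = 0.377714 (base)
P(M+8) = C(5,4) × 0.722^1 × 0.278^4 = 5 × 0.7220 × 0.00597282 = 0.021562
Relative intensity = 0.021562 / 0.377714 × 100 = 5.71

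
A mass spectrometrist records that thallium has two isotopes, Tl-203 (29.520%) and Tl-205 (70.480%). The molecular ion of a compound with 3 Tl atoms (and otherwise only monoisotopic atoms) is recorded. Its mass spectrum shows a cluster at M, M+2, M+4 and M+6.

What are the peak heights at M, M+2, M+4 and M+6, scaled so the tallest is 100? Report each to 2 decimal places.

5.85 : 41.88 : 100.00 : 79.58

Each Tl atom is independently Tl-203 (p = 0.29520) or Tl-205 (q = 0.70480); the cluster is the binomial expansion (p + q)^3.
P(M) = 0.29520^3 = 0.025725
P(M+2) = 3 × 0.29520^2 × 0.70480^1 = 0.184255
P(M+4) = 3 × 0.29520^1 × 0.70480^2 = 0.439916
P(M+6) = 0.70480^3 = 0.350104
The M+4 peak is largest (0.439916); scaling to 100 gives 5.85 : 41.88 : 100.00 : 79.58.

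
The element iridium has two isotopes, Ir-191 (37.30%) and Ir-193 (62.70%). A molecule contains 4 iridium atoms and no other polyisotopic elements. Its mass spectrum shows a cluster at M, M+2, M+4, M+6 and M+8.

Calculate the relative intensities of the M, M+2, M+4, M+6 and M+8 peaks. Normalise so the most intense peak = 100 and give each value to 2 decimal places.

5.26 : 35.39 : 89.23 : 100.00 : 42.02

The 4 Ir atoms are independent, so intensities follow the terms of (0.3730 + 0.6270)^4.
P(M) = 0.3730^4 = 0.019357
P(M+2) = 4 × 0.3730^3 × 0.6270^1 = 0.130153
P(M+4) = 6 × 0.3730^2 × 0.6270^2 = 0.328174
P(M+6) = 4 × 0.3730^1 × 0.6270^3 = 0.367766
P(M+8) = 0.6270^4 = 0.154550
The M+6 peak is largest (0.367766); scaling to 100 gives 5.26 : 35.39 : 89.23 : 100.00 : 42.02.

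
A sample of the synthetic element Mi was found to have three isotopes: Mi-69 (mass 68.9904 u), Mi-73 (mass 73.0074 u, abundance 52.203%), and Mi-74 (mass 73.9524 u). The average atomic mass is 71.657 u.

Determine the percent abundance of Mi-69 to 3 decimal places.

Let x and y be the fractions of Mi-69 and Mi-74. Then x + y = 1 − 0.52203 = 0.47797 and 68.9904x + 73.9524y = 71.657 − 0.52203×73.0074 = 33.544946978.
Substituting: 68.9904x + 73.9524(0.47797 − x) = 33.544946978
(68.9904 − 73.9524)x = -1.80208165  ⇒  x = 0.36318, y = 0.11479
Mi-69: 36.318%, Mi-74: 11.479%.

36.318%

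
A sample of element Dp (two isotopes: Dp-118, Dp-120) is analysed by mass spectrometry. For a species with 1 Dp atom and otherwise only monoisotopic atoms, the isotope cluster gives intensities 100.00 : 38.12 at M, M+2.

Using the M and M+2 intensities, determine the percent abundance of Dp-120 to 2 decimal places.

If p is the fraction of Dp that is Dp-118, then I(M+2)/I(M) = [C(1,1)·p^0·(1−p)] / p^1 = 1·(1−p)/p = 38.12/100.00 = 0.3812
(1−p)/p = 0.3812/1 = 0.3812  ⇒  p = 1/(1 + 0.3812) = 0.7240
Dp-118: 72.40%, Dp-120: 27.60%.

27.60%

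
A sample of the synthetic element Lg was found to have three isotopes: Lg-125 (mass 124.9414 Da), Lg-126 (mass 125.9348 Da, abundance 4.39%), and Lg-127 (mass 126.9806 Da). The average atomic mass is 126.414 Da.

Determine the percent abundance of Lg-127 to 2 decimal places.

The remaining 95.61% is split between Lg-125 (fraction x) and Lg-127 (fraction 0.9561 − x).
Substituting: 124.9414x + 126.9806(0.9561 − x) = 120.88546228
(124.9414 − 126.9806)x = -0.52068938  ⇒  x = 0.25534, y = 0.70076
Lg-125: 25.53%, Lg-127: 70.08%.

70.08%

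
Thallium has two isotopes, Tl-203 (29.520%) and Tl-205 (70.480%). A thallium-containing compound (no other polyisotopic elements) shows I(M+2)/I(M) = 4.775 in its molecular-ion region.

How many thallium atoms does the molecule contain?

2

With n Tl atoms, P(M+2)/P(M) = C(n,1)·p^(n−1)q / p^n = n·q/p = n · 0.70480/0.29520.
n = 4.775 × 0.29520/0.70480 = 2.00 ≈ 2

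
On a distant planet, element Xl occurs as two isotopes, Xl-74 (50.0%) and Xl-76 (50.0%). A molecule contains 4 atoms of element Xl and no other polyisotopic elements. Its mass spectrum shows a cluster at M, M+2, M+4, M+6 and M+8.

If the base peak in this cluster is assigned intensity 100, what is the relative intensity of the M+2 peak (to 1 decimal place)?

66.7

Term probabilities: M 0.0625, M+2 0.2500, M+4 0.3750, M+6 0.2500, M+8 0.0625. Base peak = M+4.
P(M+4) = C(4,2) × 0.500^2 × 0.500^2 = 6 × 0.2500 × 0.2500 = 0.375000 (base)
P(M+2) = C(4,1) × 0.500^3 × 0.500^1 = 4 × 0.1250 × 0.5000 = 0.250000
Relative intensity = 0.250000 / 0.375000 × 100 = 66.7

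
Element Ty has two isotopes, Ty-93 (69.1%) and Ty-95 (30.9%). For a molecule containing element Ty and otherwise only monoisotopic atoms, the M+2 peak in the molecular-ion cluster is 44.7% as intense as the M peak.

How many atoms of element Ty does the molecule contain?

1

For n independent Ty atoms, I(M+2)/I(M) = n · (abundance Ty-95) / (abundance Ty-93) = n · 0.309/0.691.
n = 0.447 × 0.691/0.309 = 1.00 ≈ 1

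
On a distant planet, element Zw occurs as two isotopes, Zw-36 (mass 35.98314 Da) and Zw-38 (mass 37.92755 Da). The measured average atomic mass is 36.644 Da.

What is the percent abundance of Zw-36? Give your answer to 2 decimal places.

66.01%

Let x be the fractional abundance of Zw-36; then Zw-38 has abundance 1 − x.
35.98314·x + 37.92755·(1 − x) = 36.644
(35.98314 − 37.92755)·x = 36.644 − 37.92755
x = -1.28355 / -1.94441 = 0.66012 → 66.01% Zw-36, 33.99% Zw-38.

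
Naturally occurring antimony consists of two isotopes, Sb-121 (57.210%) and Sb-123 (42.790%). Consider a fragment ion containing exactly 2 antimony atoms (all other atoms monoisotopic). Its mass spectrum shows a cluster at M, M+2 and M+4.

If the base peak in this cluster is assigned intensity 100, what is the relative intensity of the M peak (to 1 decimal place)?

66.8

(0.57210 + 0.42790)^2 gives M 0.3273, M+2 0.4896, M+4 0.1831; the largest is M+2.
P(M+2) = C(2,1) × 0.57210^1 × 0.42790^1 = 2 × 0.5721 × 0.4279 = 0.489603 (base)
P(M) = C(2,0) × 0.57210^2 × 0.42790^0 = 1 × 0.32729841 × 1.0000 = 0.327298
Relative intensity = 0.327298 / 0.489603 × 100 = 66.8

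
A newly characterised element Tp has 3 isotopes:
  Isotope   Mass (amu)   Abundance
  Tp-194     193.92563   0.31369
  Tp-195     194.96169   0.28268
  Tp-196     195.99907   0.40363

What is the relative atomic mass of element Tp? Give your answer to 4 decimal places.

195.0554 amu

Weight each isotope mass by its fractional abundance: 0.31369 × 193.92563 + 0.28268 × 194.96169 + 0.40363 × 195.99907
= 60.832531 + 55.111771 + 79.111105 = 195.055407 amu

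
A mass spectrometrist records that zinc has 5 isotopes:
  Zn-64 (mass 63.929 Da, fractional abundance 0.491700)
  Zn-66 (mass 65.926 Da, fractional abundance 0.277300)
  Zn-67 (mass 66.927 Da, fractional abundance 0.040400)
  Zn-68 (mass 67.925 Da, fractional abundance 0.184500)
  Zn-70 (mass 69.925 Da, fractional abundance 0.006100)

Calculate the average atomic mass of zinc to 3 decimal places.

Ar = Σ fᵢ·mᵢ = 0.491700 × 63.929 + 0.277300 × 65.926 + 0.040400 × 66.927 + 0.184500 × 67.925 + 0.006100 × 69.925
= 31.4339 + 18.2813 + 2.7039 + 12.5322 + 0.4265 = 65.3778 Da

65.378 Da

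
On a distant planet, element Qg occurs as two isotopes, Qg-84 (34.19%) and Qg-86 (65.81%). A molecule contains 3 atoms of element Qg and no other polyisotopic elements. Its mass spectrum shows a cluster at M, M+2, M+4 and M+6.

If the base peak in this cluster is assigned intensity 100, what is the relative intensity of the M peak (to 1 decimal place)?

9.0

(0.3419 + 0.6581)^3 gives M 0.0400, M+2 0.2308, M+4 0.4442, M+6 0.2850; the largest is M+4.
P(M+4) = C(3,2) × 0.3419^1 × 0.6581^2 = 3 × 0.3419 × 0.43309561 = 0.444226 (base)
P(M) = C(3,0) × 0.3419^3 × 0.6581^0 = 1 × 0.03996661 × 1.0000 = 0.039967
Relative intensity = 0.039967 / 0.444226 × 100 = 9.0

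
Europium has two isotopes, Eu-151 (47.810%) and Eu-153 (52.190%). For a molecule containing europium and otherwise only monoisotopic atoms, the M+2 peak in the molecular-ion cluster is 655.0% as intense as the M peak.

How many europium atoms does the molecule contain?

6

With n Eu atoms, P(M+2)/P(M) = C(n,1)·p^(n−1)q / p^n = n·q/p = n · 0.52190/0.47810.
n = 6.550 × 0.47810/0.52190 = 6.00 ≈ 6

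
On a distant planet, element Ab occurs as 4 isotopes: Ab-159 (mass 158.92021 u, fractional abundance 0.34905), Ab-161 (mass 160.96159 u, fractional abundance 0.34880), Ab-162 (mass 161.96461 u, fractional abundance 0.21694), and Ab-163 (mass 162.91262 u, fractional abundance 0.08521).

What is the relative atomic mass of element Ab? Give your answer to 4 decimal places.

160.6329 u

Average mass = Σ (abundance × isotope mass) = 0.34905 × 158.92021 + 0.34880 × 160.96159 + 0.21694 × 161.96461 + 0.08521 × 162.91262
= 55.471099 + 56.143403 + 35.136602 + 13.881784 = 160.632888 u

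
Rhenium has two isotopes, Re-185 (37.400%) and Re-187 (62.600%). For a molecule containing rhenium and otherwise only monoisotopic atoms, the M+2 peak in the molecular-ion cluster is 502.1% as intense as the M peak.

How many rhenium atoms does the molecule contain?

3

For n independent Re atoms, I(M+2)/I(M) = n · (abundance Re-187) / (abundance Re-185) = n · 0.62600/0.37400.
n = 5.021 × 0.37400/0.62600 = 3.00 ≈ 3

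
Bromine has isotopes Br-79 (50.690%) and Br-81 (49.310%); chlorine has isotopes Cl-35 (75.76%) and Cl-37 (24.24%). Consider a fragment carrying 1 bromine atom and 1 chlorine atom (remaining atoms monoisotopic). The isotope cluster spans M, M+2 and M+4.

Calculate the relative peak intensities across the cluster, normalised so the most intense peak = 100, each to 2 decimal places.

77.36 : 100.00 : 24.08

Bromine pattern (n=1): 0.5069 : 0.4931
Chlorine pattern (n=1): 0.7576 : 0.2424
Convolve the two distributions (both contribute in 2-u steps):
  M: 0.5069×0.7576 = 0.384027
  M+2: 0.5069×0.2424 + 0.4931×0.7576 = 0.496445
  M+4: 0.4931×0.2424 = 0.119527
Scale to base peak (0.496445) = 100: 77.36 : 100.00 : 24.08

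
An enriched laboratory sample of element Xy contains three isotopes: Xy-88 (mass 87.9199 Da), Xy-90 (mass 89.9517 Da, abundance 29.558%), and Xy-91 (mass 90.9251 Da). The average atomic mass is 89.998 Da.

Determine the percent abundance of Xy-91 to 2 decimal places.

Let x and y be the fractions of Xy-88 and Xy-91. Then x + y = 1 − 0.29558 = 0.70442 and 87.9199x + 90.9251y = 89.998 − 0.29558×89.9517 = 63.410076514.
Substituting: 87.9199x + 90.9251(0.70442 − x) = 63.410076514
(87.9199 − 90.9251)x = -0.639382428  ⇒  x = 0.21276, y = 0.49166
Xy-88: 21.28%, Xy-91: 49.17%.

49.17%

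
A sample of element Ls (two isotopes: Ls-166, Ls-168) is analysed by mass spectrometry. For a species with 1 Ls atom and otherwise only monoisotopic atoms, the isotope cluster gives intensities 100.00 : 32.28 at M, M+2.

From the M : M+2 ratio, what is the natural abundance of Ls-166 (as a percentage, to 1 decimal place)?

Let p = fractional abundance of Ls-166. I(M+2)/I(M) = [C(1,1)·p^0·(1−p)] / p^1 = 1·(1−p)/p = 32.28/100.00 = 0.3228
(1−p)/p = 0.3228/1 = 0.3228  ⇒  p = 1/(1 + 0.3228) = 0.7560
Ls-166: 75.6%, Ls-168: 24.4%.

75.6%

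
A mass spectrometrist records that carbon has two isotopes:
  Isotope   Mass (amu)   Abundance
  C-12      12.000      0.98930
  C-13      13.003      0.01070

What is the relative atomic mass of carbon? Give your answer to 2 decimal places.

Ar = Σ fᵢ·mᵢ = 0.98930 × 12.000 + 0.01070 × 13.003
= 11.8716 + 0.1391 = 12.0107 amu

12.01 amu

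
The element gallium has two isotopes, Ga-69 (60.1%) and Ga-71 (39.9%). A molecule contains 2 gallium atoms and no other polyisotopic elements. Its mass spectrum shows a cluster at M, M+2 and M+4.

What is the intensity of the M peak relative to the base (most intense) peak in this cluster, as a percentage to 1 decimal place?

(0.601 + 0.399)^2 gives M 0.3612, M+2 0.4796, M+4 0.1592; the largest is M+2.
P(M+2) = C(2,1) × 0.601^1 × 0.399^1 = 2 × 0.6010 × 0.3990 = 0.479598 (base)
P(M) = C(2,0) × 0.601^2 × 0.399^0 = 1 × 0.361201 × 1.0000 = 0.361201
Relative intensity = 0.361201 / 0.479598 × 100 = 75.3

75.3%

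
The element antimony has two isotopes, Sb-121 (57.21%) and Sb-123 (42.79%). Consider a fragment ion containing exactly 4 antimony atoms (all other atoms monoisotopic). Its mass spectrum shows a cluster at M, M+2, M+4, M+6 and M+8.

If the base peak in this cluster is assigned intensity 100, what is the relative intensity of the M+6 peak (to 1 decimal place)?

Term probabilities: M 0.1071, M+2 0.3205, M+4 0.3596, M+6 0.1793, M+8 0.0335. Base peak = M+4.
P(M+4) = C(4,2) × 0.5721^2 × 0.4279^2 = 6 × 0.32729841 × 0.18309841 = 0.359567 (base)
P(M+6) = C(4,3) × 0.5721^1 × 0.4279^3 = 4 × 0.5721 × 0.07834781 = 0.179291
Relative intensity = 0.179291 / 0.359567 × 100 = 49.9

49.9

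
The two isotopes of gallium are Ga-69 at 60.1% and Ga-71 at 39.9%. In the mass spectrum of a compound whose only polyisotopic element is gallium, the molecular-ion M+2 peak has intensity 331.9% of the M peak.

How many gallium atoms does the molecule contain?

For n independent Ga atoms, I(M+2)/I(M) = n · (abundance Ga-71) / (abundance Ga-69) = n · 0.399/0.601.
n = 3.319 × 0.601/0.399 = 5.00 ≈ 5

5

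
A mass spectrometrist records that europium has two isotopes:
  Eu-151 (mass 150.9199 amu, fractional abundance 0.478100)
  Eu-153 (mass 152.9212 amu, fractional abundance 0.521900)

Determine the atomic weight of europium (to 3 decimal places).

Average mass = Σ (abundance × isotope mass) = 0.478100 × 150.9199 + 0.521900 × 152.9212
= 72.15480 + 79.80957 = 151.96437 amu

151.964 amu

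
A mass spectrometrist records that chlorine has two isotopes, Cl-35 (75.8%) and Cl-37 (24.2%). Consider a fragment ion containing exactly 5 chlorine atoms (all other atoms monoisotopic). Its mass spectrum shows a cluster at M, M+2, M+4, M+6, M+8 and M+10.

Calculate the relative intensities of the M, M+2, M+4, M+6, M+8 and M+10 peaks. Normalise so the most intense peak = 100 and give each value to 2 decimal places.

The 5 Cl atoms are independent, so intensities follow the terms of (0.758 + 0.242)^5.
P(M) = 0.758^5 = 0.250234
P(M+2) = 5 × 0.758^4 × 0.242^1 = 0.399450
P(M+4) = 10 × 0.758^3 × 0.242^2 = 0.255058
P(M+6) = 10 × 0.758^2 × 0.242^3 = 0.081430
P(M+8) = 5 × 0.758^1 × 0.242^4 = 0.012999
P(M+10) = 0.242^5 = 0.000830
The M+2 peak is largest (0.399450); scaling to 100 gives 62.64 : 100.00 : 63.85 : 20.39 : 3.25 : 0.21.

62.64 : 100.00 : 63.85 : 20.39 : 3.25 : 0.21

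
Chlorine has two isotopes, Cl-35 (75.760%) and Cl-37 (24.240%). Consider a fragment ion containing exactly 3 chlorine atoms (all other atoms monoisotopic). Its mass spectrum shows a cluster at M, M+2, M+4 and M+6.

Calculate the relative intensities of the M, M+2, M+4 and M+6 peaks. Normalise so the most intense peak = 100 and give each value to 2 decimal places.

The 3 Cl atoms are independent, so intensities follow the terms of (0.75760 + 0.24240)^3.
P(M) = 0.75760^3 = 0.434830
P(M+2) = 3 × 0.75760^2 × 0.24240^1 = 0.417382
P(M+4) = 3 × 0.75760^1 × 0.24240^2 = 0.133545
P(M+6) = 0.24240^3 = 0.014243
The M peak is largest (0.434830); scaling to 100 gives 100.00 : 95.99 : 30.71 : 3.28.

100.00 : 95.99 : 30.71 : 3.28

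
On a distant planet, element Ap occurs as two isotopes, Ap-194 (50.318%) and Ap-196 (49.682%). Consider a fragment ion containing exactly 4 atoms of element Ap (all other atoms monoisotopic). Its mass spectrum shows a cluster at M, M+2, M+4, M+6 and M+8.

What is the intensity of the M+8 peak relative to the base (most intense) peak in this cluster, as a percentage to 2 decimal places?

16.25%

(0.50318 + 0.49682)^4 gives M 0.0641, M+2 0.2532, M+4 0.3750, M+6 0.2468, M+8 0.0609; the largest is M+4.
P(M+4) = C(4,2) × 0.50318^2 × 0.49682^2 = 6 × 0.25319011 × 0.24683011 = 0.374970 (base)
P(M+8) = C(4,4) × 0.50318^0 × 0.49682^4 = 1 × 1.0000 × 0.0609251 = 0.060925
Relative intensity = 0.060925 / 0.374970 × 100 = 16.25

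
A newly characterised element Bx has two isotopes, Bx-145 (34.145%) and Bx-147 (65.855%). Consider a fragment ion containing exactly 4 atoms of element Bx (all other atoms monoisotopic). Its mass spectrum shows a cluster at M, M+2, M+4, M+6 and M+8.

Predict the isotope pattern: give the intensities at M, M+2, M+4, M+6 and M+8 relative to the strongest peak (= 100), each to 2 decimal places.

3.48 : 26.88 : 77.77 : 100.00 : 48.22

Each Bx atom is independently Bx-145 (p = 0.34145) or Bx-147 (q = 0.65855); the cluster is the binomial expansion (p + q)^4.
P(M) = 0.34145^4 = 0.013593
P(M+2) = 4 × 0.34145^3 × 0.65855^1 = 0.104865
P(M+4) = 6 × 0.34145^2 × 0.65855^2 = 0.303377
P(M+6) = 4 × 0.34145^1 × 0.65855^3 = 0.390080
P(M+8) = 0.65855^4 = 0.188085
The M+6 peak is largest (0.390080); scaling to 100 gives 3.48 : 26.88 : 77.77 : 100.00 : 48.22.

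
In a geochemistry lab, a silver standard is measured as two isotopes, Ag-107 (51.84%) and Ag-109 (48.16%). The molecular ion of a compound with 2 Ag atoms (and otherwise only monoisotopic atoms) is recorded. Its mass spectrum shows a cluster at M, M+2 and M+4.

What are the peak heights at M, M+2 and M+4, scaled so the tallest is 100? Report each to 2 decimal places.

53.82 : 100.00 : 46.45

Expanding (0.5184 + 0.4816)^2:
P(M) = 0.5184^2 = 0.268739
P(M+2) = 2 × 0.5184^1 × 0.4816^1 = 0.499323
P(M+4) = 0.4816^2 = 0.231939
The M+2 peak is largest (0.499323); scaling to 100 gives 53.82 : 100.00 : 46.45.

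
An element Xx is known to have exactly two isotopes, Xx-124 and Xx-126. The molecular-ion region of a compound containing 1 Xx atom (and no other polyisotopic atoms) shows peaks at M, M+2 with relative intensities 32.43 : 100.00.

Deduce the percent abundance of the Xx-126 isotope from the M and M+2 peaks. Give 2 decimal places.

75.51%

Write p for the Xx-124 fraction. I(M+2)/I(M) = [C(1,1)·p^0·(1−p)] / p^1 = 1·(1−p)/p = 100.00/32.43 = 3.0836
(1−p)/p = 3.0836/1 = 3.0836  ⇒  p = 1/(1 + 3.0836) = 0.2449
Xx-124: 24.49%, Xx-126: 75.51%.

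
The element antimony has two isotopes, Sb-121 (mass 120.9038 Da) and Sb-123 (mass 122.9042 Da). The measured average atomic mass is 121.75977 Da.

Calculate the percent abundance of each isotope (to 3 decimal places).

Sb-121: 57.210%, Sb-123: 42.790%

With x = fraction of Sb-121 (so Sb-123 is 1 − x):
120.9038·x + 122.9042·(1 − x) = 121.75977
(120.9038 − 122.9042)·x = 121.75977 − 122.9042
x = -1.14443 / -2.0004 = 0.57210 → 57.210% Sb-121, 42.790% Sb-123.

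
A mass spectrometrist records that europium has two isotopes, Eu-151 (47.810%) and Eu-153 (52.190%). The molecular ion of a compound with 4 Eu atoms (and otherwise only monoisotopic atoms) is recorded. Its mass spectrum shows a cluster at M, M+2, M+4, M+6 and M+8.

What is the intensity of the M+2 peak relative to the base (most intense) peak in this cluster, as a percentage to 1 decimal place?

Binomial terms of (0.47810 + 0.52190)^4: M 0.0522, M+2 0.2281, M+4 0.3736, M+6 0.2719, M+8 0.0742 → M+4 is the base peak.
P(M+4) = C(4,2) × 0.47810^2 × 0.52190^2 = 6 × 0.22857961 × 0.27237961 = 0.373563 (base)
P(M+2) = C(4,1) × 0.47810^3 × 0.52190^1 = 4 × 0.10928391 × 0.5219 = 0.228141
Relative intensity = 0.228141 / 0.373563 × 100 = 61.1

61.1%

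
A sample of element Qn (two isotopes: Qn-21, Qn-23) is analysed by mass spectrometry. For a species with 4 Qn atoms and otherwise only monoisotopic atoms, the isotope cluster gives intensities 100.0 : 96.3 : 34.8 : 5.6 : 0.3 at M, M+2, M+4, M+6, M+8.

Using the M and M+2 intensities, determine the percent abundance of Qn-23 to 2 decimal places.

19.40%

Let p = fractional abundance of Qn-21. I(M+2)/I(M) = [C(4,1)·p^3·(1−p)] / p^4 = 4·(1−p)/p = 96.3/100.0 = 0.9630
(1−p)/p = 0.9630/4 = 0.2407  ⇒  p = 1/(1 + 0.2407) = 0.8060
Qn-21: 80.60%, Qn-23: 19.40%.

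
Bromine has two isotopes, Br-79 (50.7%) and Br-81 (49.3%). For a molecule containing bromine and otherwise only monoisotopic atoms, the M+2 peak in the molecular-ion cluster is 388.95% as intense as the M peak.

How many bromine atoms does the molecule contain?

4

With n Br atoms, P(M+2)/P(M) = C(n,1)·p^(n−1)q / p^n = n·q/p = n · 0.493/0.507.
n = 3.8895 × 0.507/0.493 = 4.00 ≈ 4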